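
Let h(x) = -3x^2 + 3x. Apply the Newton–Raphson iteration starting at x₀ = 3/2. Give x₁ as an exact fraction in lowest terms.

9/8

h'(x) = -6x + 3.
h(3/2) = -9/4, h'(3/2) = -6, so x₁ = (3/2) - (-9/4)/(-6) = 9/8.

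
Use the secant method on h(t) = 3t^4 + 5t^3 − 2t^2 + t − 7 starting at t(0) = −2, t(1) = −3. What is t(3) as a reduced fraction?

−9098207/4207684

h(−2) = −9, h(−3) = 80. t(2) = (−3) − 80·((−3) − (−2))/(80 − (−9)) = −187/89.
h(−3) = 80, h(−187/89) = −366456240/62742241. t(3) = (−187/89) − (−366456240/62742241)·((−187/89) − (−3))/((−366456240/62742241) − 80) = −9098207/4207684.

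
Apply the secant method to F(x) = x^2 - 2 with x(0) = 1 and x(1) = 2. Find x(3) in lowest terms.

7/5

F(1) = -1, F(2) = 2. x(2) = 2 - 2·(2 - 1)/(2 - (-1)) = 4/3.
F(2) = 2, F(4/3) = -2/9. x(3) = (4/3) - (-2/9)·((4/3) - 2)/((-2/9) - 2) = 7/5.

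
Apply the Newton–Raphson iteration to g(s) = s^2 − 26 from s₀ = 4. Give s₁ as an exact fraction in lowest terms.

g'(s) = 2s.
g(4) = −10, g'(4) = 8, so s₁ = 4 − (−10)/8 = 21/4.

21/4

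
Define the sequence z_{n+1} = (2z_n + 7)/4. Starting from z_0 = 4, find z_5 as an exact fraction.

z_1 = (2·4 + 7)/4 = 15/4.
z_2 = (2·(15/4) + 7)/4 = 29/8.
z_3 = (2·(29/8) + 7)/4 = 57/16.
z_4 = (2·(57/16) + 7)/4 = 113/32.
z_5 = (2·(113/32) + 7)/4 = 225/64.

225/64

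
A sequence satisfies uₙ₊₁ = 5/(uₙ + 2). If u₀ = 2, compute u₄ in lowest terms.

230/157

u₁ = 5/(2 + 2) = 5/4.
u₂ = 5/(5/4 + 2) = 20/13.
u₃ = 5/(20/13 + 2) = 65/46.
u₄ = 5/(65/46 + 2) = 230/157.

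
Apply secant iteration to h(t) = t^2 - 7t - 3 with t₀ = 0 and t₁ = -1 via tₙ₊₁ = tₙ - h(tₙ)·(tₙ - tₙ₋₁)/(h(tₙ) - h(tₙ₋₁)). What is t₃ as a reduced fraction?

h(0) = -3, h(-1) = 5. t₂ = (-1) - 5·((-1) - 0)/(5 - (-3)) = -3/8.
h(-1) = 5, h(-3/8) = -15/64. t₃ = (-3/8) - (-15/64)·((-3/8) - (-1))/((-15/64) - 5) = -27/67.

-27/67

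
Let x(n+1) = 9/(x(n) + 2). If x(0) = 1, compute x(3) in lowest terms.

x(1) = 9/(1 + 2) = 3.
x(2) = 9/(3 + 2) = 9/5.
x(3) = 9/(9/5 + 2) = 45/19.

45/19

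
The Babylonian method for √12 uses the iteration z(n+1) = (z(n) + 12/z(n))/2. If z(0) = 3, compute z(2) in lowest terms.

97/28

z(1) = (3 + 12/3)/2 = 7/2.
z(2) = (7/2 + 12/(7/2))/2 = 97/28.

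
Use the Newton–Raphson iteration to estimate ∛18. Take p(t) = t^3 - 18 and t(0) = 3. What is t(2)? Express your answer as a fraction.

755/288

p'(t) = 3t^2.
p(3) = 9, p'(3) = 27, so t(1) = 3 - 9/27 = 8/3.
p(8/3) = 26/27, p'(8/3) = 64/3, so t(2) = (8/3) - (26/27)/(64/3) = 755/288.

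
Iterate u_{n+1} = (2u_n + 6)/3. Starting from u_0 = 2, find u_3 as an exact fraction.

130/27

u_1 = (2·2 + 6)/3 = 10/3.
u_2 = (2·(10/3) + 6)/3 = 38/9.
u_3 = (2·(38/9) + 6)/3 = 130/27.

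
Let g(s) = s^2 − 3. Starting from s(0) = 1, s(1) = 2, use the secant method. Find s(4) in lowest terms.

g(1) = −2, g(2) = 1. s(2) = 2 − 1·(2 − 1)/(1 − (−2)) = 5/3.
g(2) = 1, g(5/3) = −2/9. s(3) = (5/3) − (−2/9)·((5/3) − 2)/((−2/9) − 1) = 19/11.
g(5/3) = −2/9, g(19/11) = −2/121. s(4) = (19/11) − (−2/121)·((19/11) − (5/3))/((−2/121) − (−2/9)) = 97/56.

97/56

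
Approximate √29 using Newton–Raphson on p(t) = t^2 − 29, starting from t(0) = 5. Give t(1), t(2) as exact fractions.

t(1) = 27/5, t(2) = 727/135

p'(t) = 2t.
p(5) = −4, p'(5) = 10, so t(1) = 5 − (−4)/10 = 27/5.
p(27/5) = 4/25, p'(27/5) = 54/5, so t(2) = (27/5) − (4/25)/(54/5) = 727/135.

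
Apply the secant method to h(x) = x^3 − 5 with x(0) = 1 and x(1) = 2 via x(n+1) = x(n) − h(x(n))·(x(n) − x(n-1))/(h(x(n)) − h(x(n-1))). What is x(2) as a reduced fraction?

11/7

h(1) = −4, h(2) = 3. x(2) = 2 − 3·(2 − 1)/(3 − (−4)) = 11/7.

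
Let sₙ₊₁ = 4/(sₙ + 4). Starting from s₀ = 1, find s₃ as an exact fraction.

s₁ = 4/(1 + 4) = 4/5.
s₂ = 4/(4/5 + 4) = 5/6.
s₃ = 4/(5/6 + 4) = 24/29.

24/29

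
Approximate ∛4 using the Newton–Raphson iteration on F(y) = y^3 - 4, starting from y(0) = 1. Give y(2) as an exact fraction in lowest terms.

F'(y) = 3y^2.
F(1) = -3, F'(1) = 3, so y(1) = 1 - (-3)/3 = 2.
F(2) = 4, F'(2) = 12, so y(2) = 2 - 4/12 = 5/3.

5/3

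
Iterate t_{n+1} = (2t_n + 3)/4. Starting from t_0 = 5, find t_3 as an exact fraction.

31/16

t_1 = (2·5 + 3)/4 = 13/4.
t_2 = (2·(13/4) + 3)/4 = 19/8.
t_3 = (2·(19/8) + 3)/4 = 31/16.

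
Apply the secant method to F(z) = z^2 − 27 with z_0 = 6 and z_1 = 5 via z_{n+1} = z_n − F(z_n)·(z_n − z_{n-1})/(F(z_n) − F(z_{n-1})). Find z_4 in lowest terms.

F(6) = 9, F(5) = −2. z_2 = 5 − (−2)·(5 − 6)/((−2) − 9) = 57/11.
F(5) = −2, F(57/11) = −18/121. z_3 = (57/11) − (−18/121)·((57/11) − 5)/((−18/121) − (−2)) = 291/56.
F(57/11) = −18/121, F(291/56) = 9/3136. z_4 = (291/56) − (9/3136)·((291/56) − (57/11))/((9/3136) − (−18/121)) = 11073/2131.

11073/2131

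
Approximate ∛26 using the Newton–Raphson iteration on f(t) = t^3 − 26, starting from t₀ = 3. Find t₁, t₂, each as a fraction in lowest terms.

f'(t) = 3t^2.
f(3) = 1, f'(3) = 27, so t₁ = 3 − 1/27 = 80/27.
f(80/27) = 242/19683, f'(80/27) = 6400/243, so t₂ = (80/27) − (242/19683)/(6400/243) = 767879/259200.

t₁ = 80/27, t₂ = 767879/259200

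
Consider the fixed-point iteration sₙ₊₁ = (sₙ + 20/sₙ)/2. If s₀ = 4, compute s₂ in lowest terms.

s₁ = (4 + 20/4)/2 = 9/2.
s₂ = (9/2 + 20/(9/2))/2 = 161/36.

161/36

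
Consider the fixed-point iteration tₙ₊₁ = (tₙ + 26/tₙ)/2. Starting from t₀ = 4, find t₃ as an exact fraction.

t₁ = (4 + 26/4)/2 = 21/4.
t₂ = (21/4 + 26/(21/4))/2 = 857/168.
t₃ = (857/168 + 26/(857/168))/2 = 1468273/287952.

1468273/287952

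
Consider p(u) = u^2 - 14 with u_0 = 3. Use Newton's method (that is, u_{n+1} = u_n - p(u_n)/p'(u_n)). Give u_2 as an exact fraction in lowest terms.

1033/276

p'(u) = 2u.
p(3) = -5, p'(3) = 6, so u_1 = 3 - (-5)/6 = 23/6.
p(23/6) = 25/36, p'(23/6) = 23/3, so u_2 = (23/6) - (25/36)/(23/3) = 1033/276.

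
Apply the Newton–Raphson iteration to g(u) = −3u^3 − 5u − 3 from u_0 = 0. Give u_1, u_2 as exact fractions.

g'(u) = −9u^2 − 5.
g(0) = −3, g'(0) = −5, so u_1 = 0 − (−3)/(−5) = −3/5.
g(−3/5) = 81/125, g'(−3/5) = −206/25, so u_2 = (−3/5) − (81/125)/(−206/25) = −537/1030.

u_1 = −3/5, u_2 = −537/1030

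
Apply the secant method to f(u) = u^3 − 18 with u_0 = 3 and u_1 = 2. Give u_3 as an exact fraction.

f(3) = 9, f(2) = −10. u_2 = 2 − (−10)·(2 − 3)/((−10) − 9) = 48/19.
f(2) = −10, f(48/19) = −12870/6859. u_3 = (48/19) − (−12870/6859)·((48/19) − 2)/((−12870/6859) − (−10)) = 7377/2786.

7377/2786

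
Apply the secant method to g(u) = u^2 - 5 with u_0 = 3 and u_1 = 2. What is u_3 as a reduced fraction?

47/21

g(3) = 4, g(2) = -1. u_2 = 2 - (-1)·(2 - 3)/((-1) - 4) = 11/5.
g(2) = -1, g(11/5) = -4/25. u_3 = (11/5) - (-4/25)·((11/5) - 2)/((-4/25) - (-1)) = 47/21.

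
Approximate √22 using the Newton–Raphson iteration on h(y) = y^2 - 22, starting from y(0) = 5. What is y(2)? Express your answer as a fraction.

h'(y) = 2y.
h(5) = 3, h'(5) = 10, so y(1) = 5 - 3/10 = 47/10.
h(47/10) = 9/100, h'(47/10) = 47/5, so y(2) = (47/10) - (9/100)/(47/5) = 4409/940.

4409/940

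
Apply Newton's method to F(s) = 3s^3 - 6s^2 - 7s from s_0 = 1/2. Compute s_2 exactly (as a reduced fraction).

F'(s) = 9s^2 - 12s - 7.
F(1/2) = -37/8, F'(1/2) = -43/4, so s_1 = (1/2) - (-37/8)/(-43/4) = 3/43.
F(3/43) = -41070/79507, F'(3/43) = -14410/1849, so s_2 = (3/43) - (-41070/79507)/(-14410/1849) = 216/61963.

216/61963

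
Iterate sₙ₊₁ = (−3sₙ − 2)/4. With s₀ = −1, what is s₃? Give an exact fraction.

s₁ = (−3·(−1) − 2)/4 = 1/4.
s₂ = (−3·(1/4) − 2)/4 = −11/16.
s₃ = (−3·(−11/16) − 2)/4 = 1/64.

1/64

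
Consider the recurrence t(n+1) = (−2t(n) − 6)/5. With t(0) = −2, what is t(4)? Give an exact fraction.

−554/625

t(1) = (−2·(−2) − 6)/5 = −2/5.
t(2) = (−2·(−2/5) − 6)/5 = −26/25.
t(3) = (−2·(−26/25) − 6)/5 = −98/125.
t(4) = (−2·(−98/125) − 6)/5 = −554/625.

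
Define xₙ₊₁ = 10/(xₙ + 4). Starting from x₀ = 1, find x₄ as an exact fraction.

x₁ = 10/(1 + 4) = 2.
x₂ = 10/(2 + 4) = 5/3.
x₃ = 10/(5/3 + 4) = 30/17.
x₄ = 10/(30/17 + 4) = 85/49.

85/49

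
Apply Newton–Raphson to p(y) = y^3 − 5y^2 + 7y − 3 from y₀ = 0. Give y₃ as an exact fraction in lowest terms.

p'(y) = 3y^2 − 10y + 7.
p(0) = −3, p'(0) = 7, so y₁ = 0 − (−3)/7 = 3/7.
p(3/7) = −288/343, p'(3/7) = 160/49, so y₂ = (3/7) − (−288/343)/(160/49) = 24/35.
p(24/35) = −9801/42875, p'(24/35) = 1903/1225, so y₃ = (24/35) − (−9801/42875)/(1903/1225) = 5043/6055.

5043/6055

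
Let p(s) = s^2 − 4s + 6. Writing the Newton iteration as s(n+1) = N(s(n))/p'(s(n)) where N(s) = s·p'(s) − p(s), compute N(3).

3

p'(s) = 2s − 4.
N(s) = s·p'(s) − p(s) = s·(2s − 4) − (s^2 − 4s + 6) = s^2 − 6.
N(3) = 3.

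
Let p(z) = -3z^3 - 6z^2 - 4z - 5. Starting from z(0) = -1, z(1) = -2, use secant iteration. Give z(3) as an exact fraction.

-971/559

p(-1) = -4, p(-2) = 3. z(2) = (-2) - 3·((-2) - (-1))/(3 - (-4)) = -11/7.
p(-2) = 3, p(-11/7) = -648/343. z(3) = (-11/7) - (-648/343)·((-11/7) - (-2))/((-648/343) - 3) = -971/559.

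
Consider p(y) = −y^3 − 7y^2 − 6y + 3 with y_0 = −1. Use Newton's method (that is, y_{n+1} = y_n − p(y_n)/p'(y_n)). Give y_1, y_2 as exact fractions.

p'(y) = −3y^2 − 14y − 6.
p(−1) = 3, p'(−1) = 5, so y_1 = (−1) − 3/5 = −8/5.
p(−8/5) = −153/125, p'(−8/5) = 218/25, so y_2 = (−8/5) − (−153/125)/(218/25) = −1591/1090.

y_1 = −8/5, y_2 = −1591/1090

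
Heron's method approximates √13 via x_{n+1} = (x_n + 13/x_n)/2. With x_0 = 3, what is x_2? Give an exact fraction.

119/33

x_1 = (3 + 13/3)/2 = 11/3.
x_2 = (11/3 + 13/(11/3))/2 = 119/33.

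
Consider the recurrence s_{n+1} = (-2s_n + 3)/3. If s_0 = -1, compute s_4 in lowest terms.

23/81

s_1 = (-2·(-1) + 3)/3 = 5/3.
s_2 = (-2·(5/3) + 3)/3 = -1/9.
s_3 = (-2·(-1/9) + 3)/3 = 29/27.
s_4 = (-2·(29/27) + 3)/3 = 23/81.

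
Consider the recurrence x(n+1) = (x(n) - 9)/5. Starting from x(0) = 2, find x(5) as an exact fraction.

x(1) = (2 - 9)/5 = -7/5.
x(2) = ((-7/5) - 9)/5 = -52/25.
x(3) = ((-52/25) - 9)/5 = -277/125.
x(4) = ((-277/125) - 9)/5 = -1402/625.
x(5) = ((-1402/625) - 9)/5 = -7027/3125.

-7027/3125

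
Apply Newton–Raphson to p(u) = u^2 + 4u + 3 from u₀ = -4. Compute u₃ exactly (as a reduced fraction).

p'(u) = 2u + 4.
p(-4) = 3, p'(-4) = -4, so u₁ = (-4) - 3/(-4) = -13/4.
p(-13/4) = 9/16, p'(-13/4) = -5/2, so u₂ = (-13/4) - (9/16)/(-5/2) = -121/40.
p(-121/40) = 81/1600, p'(-121/40) = -41/20, so u₃ = (-121/40) - (81/1600)/(-41/20) = -9841/3280.

-9841/3280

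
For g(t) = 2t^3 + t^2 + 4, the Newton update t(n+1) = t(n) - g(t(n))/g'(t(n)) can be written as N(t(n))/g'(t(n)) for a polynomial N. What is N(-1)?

-7

g'(t) = 6t^2 + 2t.
N(t) = t·g'(t) - g(t) = t·(6t^2 + 2t) - (2t^3 + t^2 + 4) = 4t^3 + t^2 - 4.
N(-1) = -7.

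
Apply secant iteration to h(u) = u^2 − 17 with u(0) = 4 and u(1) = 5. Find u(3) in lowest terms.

h(4) = −1, h(5) = 8. u(2) = 5 − 8·(5 − 4)/(8 − (−1)) = 37/9.
h(5) = 8, h(37/9) = −8/81. u(3) = (37/9) − (−8/81)·((37/9) − 5)/((−8/81) − 8) = 169/41.

169/41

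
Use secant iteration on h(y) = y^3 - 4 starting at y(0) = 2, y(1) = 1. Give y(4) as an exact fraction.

744241/471409

h(2) = 4, h(1) = -3. y(2) = 1 - (-3)·(1 - 2)/((-3) - 4) = 10/7.
h(1) = -3, h(10/7) = -372/343. y(3) = (10/7) - (-372/343)·((10/7) - 1)/((-372/343) - (-3)) = 122/73.
h(10/7) = -372/343, h(122/73) = 259780/389017. y(4) = (122/73) - (259780/389017)·((122/73) - (10/7))/((259780/389017) - (-372/343)) = 744241/471409.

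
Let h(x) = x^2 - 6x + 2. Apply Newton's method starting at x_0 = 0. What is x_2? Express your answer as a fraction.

17/48

h'(x) = 2x - 6.
h(0) = 2, h'(0) = -6, so x_1 = 0 - 2/(-6) = 1/3.
h(1/3) = 1/9, h'(1/3) = -16/3, so x_2 = (1/3) - (1/9)/(-16/3) = 17/48.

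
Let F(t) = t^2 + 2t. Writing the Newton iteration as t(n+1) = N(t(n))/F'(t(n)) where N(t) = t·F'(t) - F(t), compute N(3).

F'(t) = 2t + 2.
N(t) = t·F'(t) - F(t) = t·(2t + 2) - (t^2 + 2t) = t^2.
N(3) = 9.

9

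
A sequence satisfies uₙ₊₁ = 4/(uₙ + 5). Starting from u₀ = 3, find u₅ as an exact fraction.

1436/2047

u₁ = 4/(3 + 5) = 1/2.
u₂ = 4/(1/2 + 5) = 8/11.
u₃ = 4/(8/11 + 5) = 44/63.
u₄ = 4/(44/63 + 5) = 252/359.
u₅ = 4/(252/359 + 5) = 1436/2047.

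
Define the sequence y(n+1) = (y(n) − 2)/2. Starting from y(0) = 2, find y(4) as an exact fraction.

−7/4

y(1) = (2 − 2)/2 = 0.
y(2) = (0 − 2)/2 = −1.
y(3) = ((−1) − 2)/2 = −3/2.
y(4) = ((−3/2) − 2)/2 = −7/4.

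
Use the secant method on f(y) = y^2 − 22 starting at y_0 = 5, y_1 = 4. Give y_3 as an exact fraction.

61/13

f(5) = 3, f(4) = −6. y_2 = 4 − (−6)·(4 − 5)/((−6) − 3) = 14/3.
f(4) = −6, f(14/3) = −2/9. y_3 = (14/3) − (−2/9)·((14/3) − 4)/((−2/9) − (−6)) = 61/13.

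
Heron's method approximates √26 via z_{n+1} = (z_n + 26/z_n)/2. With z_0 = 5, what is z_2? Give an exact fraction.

5201/1020

z_1 = (5 + 26/5)/2 = 51/10.
z_2 = (51/10 + 26/(51/10))/2 = 5201/1020.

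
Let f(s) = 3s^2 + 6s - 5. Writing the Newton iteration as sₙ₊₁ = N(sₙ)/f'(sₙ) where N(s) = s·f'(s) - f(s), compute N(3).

f'(s) = 6s + 6.
N(s) = s·f'(s) - f(s) = s·(6s + 6) - (3s^2 + 6s - 5) = 3s^2 + 5.
N(3) = 32.

32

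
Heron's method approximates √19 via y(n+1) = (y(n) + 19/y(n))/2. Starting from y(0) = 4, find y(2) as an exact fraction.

2441/560

y(1) = (4 + 19/4)/2 = 35/8.
y(2) = (35/8 + 19/(35/8))/2 = 2441/560.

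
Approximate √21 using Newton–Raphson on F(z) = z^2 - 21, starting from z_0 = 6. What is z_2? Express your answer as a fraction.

F'(z) = 2z.
F(6) = 15, F'(6) = 12, so z_1 = 6 - 15/12 = 19/4.
F(19/4) = 25/16, F'(19/4) = 19/2, so z_2 = (19/4) - (25/16)/(19/2) = 697/152.

697/152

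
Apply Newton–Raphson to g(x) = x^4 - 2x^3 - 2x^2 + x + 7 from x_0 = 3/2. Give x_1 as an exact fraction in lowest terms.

g'(x) = 4x^3 - 6x^2 - 4x + 1.
g(3/2) = 37/16, g'(3/2) = -5, so x_1 = (3/2) - (37/16)/(-5) = 157/80.

157/80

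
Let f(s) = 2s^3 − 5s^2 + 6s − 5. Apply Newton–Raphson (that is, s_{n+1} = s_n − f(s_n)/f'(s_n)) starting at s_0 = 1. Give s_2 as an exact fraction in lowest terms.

17/10

f'(s) = 6s^2 − 10s + 6.
f(1) = −2, f'(1) = 2, so s_1 = 1 − (−2)/2 = 2.
f(2) = 3, f'(2) = 10, so s_2 = 2 − 3/10 = 17/10.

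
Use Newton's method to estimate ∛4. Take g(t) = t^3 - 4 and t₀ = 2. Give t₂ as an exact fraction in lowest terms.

g'(t) = 3t^2.
g(2) = 4, g'(2) = 12, so t₁ = 2 - 4/12 = 5/3.
g(5/3) = 17/27, g'(5/3) = 25/3, so t₂ = (5/3) - (17/27)/(25/3) = 358/225.

358/225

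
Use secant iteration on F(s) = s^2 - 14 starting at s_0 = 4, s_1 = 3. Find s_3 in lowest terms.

176/47

F(4) = 2, F(3) = -5. s_2 = 3 - (-5)·(3 - 4)/((-5) - 2) = 26/7.
F(3) = -5, F(26/7) = -10/49. s_3 = (26/7) - (-10/49)·((26/7) - 3)/((-10/49) - (-5)) = 176/47.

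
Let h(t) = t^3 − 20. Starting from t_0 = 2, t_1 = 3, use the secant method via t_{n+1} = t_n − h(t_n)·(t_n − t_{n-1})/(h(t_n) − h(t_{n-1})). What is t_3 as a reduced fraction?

23270/8599

h(2) = −12, h(3) = 7. t_2 = 3 − 7·(3 − 2)/(7 − (−12)) = 50/19.
h(3) = 7, h(50/19) = −12180/6859. t_3 = (50/19) − (−12180/6859)·((50/19) − 3)/((−12180/6859) − 7) = 23270/8599.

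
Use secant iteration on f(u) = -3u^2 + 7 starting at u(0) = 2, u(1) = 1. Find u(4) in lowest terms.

113/74

f(2) = -5, f(1) = 4. u(2) = 1 - 4·(1 - 2)/(4 - (-5)) = 13/9.
f(1) = 4, f(13/9) = 20/27. u(3) = (13/9) - (20/27)·((13/9) - 1)/((20/27) - 4) = 17/11.
f(13/9) = 20/27, f(17/11) = -20/121. u(4) = (17/11) - (-20/121)·((17/11) - (13/9))/((-20/121) - (20/27)) = 113/74.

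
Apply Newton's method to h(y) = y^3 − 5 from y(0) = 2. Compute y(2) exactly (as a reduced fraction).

h'(y) = 3y^2.
h(2) = 3, h'(2) = 12, so y(1) = 2 − 3/12 = 7/4.
h(7/4) = 23/64, h'(7/4) = 147/16, so y(2) = (7/4) − (23/64)/(147/16) = 503/294.

503/294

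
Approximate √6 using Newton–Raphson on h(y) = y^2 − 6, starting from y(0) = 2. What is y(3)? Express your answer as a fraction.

4801/1960

h'(y) = 2y.
h(2) = −2, h'(2) = 4, so y(1) = 2 − (−2)/4 = 5/2.
h(5/2) = 1/4, h'(5/2) = 5, so y(2) = (5/2) − (1/4)/5 = 49/20.
h(49/20) = 1/400, h'(49/20) = 49/10, so y(3) = (49/20) − (1/400)/(49/10) = 4801/1960.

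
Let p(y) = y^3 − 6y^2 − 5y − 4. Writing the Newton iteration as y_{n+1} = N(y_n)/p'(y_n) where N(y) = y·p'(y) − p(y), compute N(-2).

−36

p'(y) = 3y^2 − 12y − 5.
N(y) = y·p'(y) − p(y) = y·(3y^2 − 12y − 5) − (y^3 − 6y^2 − 5y − 4) = 2y^3 − 6y^2 + 4.
N(-2) = −36.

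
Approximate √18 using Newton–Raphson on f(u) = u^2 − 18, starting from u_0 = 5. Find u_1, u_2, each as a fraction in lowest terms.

f'(u) = 2u.
f(5) = 7, f'(5) = 10, so u_1 = 5 − 7/10 = 43/10.
f(43/10) = 49/100, f'(43/10) = 43/5, so u_2 = (43/10) − (49/100)/(43/5) = 3649/860.

u_1 = 43/10, u_2 = 3649/860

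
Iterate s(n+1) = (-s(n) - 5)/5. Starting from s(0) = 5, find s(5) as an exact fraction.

-522/625

s(1) = (-5 - 5)/5 = -2.
s(2) = (-(-2) - 5)/5 = -3/5.
s(3) = (-(-3/5) - 5)/5 = -22/25.
s(4) = (-(-22/25) - 5)/5 = -103/125.
s(5) = (-(-103/125) - 5)/5 = -522/625.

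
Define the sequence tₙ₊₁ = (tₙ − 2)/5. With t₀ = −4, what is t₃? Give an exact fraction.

−66/125

t₁ = ((−4) − 2)/5 = −6/5.
t₂ = ((−6/5) − 2)/5 = −16/25.
t₃ = ((−16/25) − 2)/5 = −66/125.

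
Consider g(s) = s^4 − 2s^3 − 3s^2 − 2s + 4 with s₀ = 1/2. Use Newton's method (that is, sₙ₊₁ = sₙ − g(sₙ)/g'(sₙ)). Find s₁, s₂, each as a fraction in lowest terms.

s₁ = 27/32, s₂ = 7358893/9365120

g'(s) = 4s^3 − 6s^2 − 6s − 2.
g(1/2) = 33/16, g'(1/2) = −6, so s₁ = (1/2) − (33/16)/(−6) = 27/32.
g(27/32) = −542927/1048576, g'(27/32) = −73165/8192, so s₂ = (27/32) − (−542927/1048576)/(−73165/8192) = 7358893/9365120.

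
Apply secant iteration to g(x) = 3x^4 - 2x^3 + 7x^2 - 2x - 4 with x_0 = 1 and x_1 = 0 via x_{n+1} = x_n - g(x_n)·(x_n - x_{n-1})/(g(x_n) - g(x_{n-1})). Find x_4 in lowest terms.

g(1) = 2, g(0) = -4. x_2 = 0 - (-4)·(0 - 1)/((-4) - 2) = 2/3.
g(0) = -4, g(2/3) = -20/9. x_3 = (2/3) - (-20/9)·((2/3) - 0)/((-20/9) - (-4)) = 3/2.
g(2/3) = -20/9, g(3/2) = 275/16. x_4 = (3/2) - (275/16)·((3/2) - (2/3))/((275/16) - (-20/9)) = 426/559.

426/559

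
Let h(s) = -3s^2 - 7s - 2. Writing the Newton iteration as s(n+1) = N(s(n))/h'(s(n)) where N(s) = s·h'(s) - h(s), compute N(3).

h'(s) = -6s - 7.
N(s) = s·h'(s) - h(s) = s·(-6s - 7) - (-3s^2 - 7s - 2) = -3s^2 + 2.
N(3) = -25.

-25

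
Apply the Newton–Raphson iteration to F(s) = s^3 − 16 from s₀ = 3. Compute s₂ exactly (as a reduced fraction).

F'(s) = 3s^2.
F(3) = 11, F'(3) = 27, so s₁ = 3 − 11/27 = 70/27.
F(70/27) = 28072/19683, F'(70/27) = 4900/243, so s₂ = (70/27) − (28072/19683)/(4900/243) = 250232/99225.

250232/99225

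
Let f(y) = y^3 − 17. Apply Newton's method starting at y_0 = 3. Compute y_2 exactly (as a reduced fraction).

1050433/408321

f'(y) = 3y^2.
f(3) = 10, f'(3) = 27, so y_1 = 3 − 10/27 = 71/27.
f(71/27) = 23300/19683, f'(71/27) = 5041/243, so y_2 = (71/27) − (23300/19683)/(5041/243) = 1050433/408321.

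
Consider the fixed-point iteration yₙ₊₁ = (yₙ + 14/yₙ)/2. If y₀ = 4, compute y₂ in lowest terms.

y₁ = (4 + 14/4)/2 = 15/4.
y₂ = (15/4 + 14/(15/4))/2 = 449/120.

449/120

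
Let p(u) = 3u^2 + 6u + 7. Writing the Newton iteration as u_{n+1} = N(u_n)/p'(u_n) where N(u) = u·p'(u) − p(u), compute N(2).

5

p'(u) = 6u + 6.
N(u) = u·p'(u) − p(u) = u·(6u + 6) − (3u^2 + 6u + 7) = 3u^2 − 7.
N(2) = 5.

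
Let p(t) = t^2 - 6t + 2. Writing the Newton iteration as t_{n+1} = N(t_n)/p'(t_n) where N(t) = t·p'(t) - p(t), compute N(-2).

2

p'(t) = 2t - 6.
N(t) = t·p'(t) - p(t) = t·(2t - 6) - (t^2 - 6t + 2) = t^2 - 2.
N(-2) = 2.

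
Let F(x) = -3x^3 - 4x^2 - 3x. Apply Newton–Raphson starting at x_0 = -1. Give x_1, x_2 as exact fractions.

x_1 = -1/2, x_2 = 1/5

F'(x) = -9x^2 - 8x - 3.
F(-1) = 2, F'(-1) = -4, so x_1 = (-1) - 2/(-4) = -1/2.
F(-1/2) = 7/8, F'(-1/2) = -5/4, so x_2 = (-1/2) - (7/8)/(-5/4) = 1/5.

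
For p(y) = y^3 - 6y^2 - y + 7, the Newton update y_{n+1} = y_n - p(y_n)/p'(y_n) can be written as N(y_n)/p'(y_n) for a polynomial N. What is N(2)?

p'(y) = 3y^2 - 12y - 1.
N(y) = y·p'(y) - p(y) = y·(3y^2 - 12y - 1) - (y^3 - 6y^2 - y + 7) = 2y^3 - 6y^2 - 7.
N(2) = -15.

-15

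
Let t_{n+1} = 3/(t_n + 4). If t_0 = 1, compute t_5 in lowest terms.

t_1 = 3/(1 + 4) = 3/5.
t_2 = 3/(3/5 + 4) = 15/23.
t_3 = 3/(15/23 + 4) = 69/107.
t_4 = 3/(69/107 + 4) = 321/497.
t_5 = 3/(321/497 + 4) = 1491/2309.

1491/2309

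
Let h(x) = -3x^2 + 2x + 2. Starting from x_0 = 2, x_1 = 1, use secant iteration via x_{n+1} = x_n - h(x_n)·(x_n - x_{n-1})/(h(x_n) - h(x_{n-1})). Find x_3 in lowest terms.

h(2) = -6, h(1) = 1. x_2 = 1 - 1·(1 - 2)/(1 - (-6)) = 8/7.
h(1) = 1, h(8/7) = 18/49. x_3 = (8/7) - (18/49)·((8/7) - 1)/((18/49) - 1) = 38/31.

38/31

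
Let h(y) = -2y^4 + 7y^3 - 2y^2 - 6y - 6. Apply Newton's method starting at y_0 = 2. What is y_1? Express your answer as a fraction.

7/3

h'(y) = -8y^3 + 21y^2 - 4y - 6.
h(2) = -2, h'(2) = 6, so y_1 = 2 - (-2)/6 = 7/3.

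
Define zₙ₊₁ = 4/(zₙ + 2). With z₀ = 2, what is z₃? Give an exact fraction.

6/5

z₁ = 4/(2 + 2) = 1.
z₂ = 4/(1 + 2) = 4/3.
z₃ = 4/(4/3 + 2) = 6/5.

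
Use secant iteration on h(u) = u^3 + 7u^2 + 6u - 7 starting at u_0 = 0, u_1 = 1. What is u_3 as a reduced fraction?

45/73

h(0) = -7, h(1) = 7. u_2 = 1 - 7·(1 - 0)/(7 - (-7)) = 1/2.
h(1) = 7, h(1/2) = -17/8. u_3 = (1/2) - (-17/8)·((1/2) - 1)/((-17/8) - 7) = 45/73.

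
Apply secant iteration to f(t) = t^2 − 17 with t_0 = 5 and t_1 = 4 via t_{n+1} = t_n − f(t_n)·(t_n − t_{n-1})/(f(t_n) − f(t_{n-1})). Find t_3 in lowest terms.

f(5) = 8, f(4) = −1. t_2 = 4 − (−1)·(4 − 5)/((−1) − 8) = 37/9.
f(4) = −1, f(37/9) = −8/81. t_3 = (37/9) − (−8/81)·((37/9) − 4)/((−8/81) − (−1)) = 301/73.

301/73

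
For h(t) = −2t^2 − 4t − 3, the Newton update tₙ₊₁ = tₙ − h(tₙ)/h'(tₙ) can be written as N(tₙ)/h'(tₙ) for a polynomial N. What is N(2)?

−5

h'(t) = −4t − 4.
N(t) = t·h'(t) − h(t) = t·(−4t − 4) − (−2t^2 − 4t − 3) = −2t^2 + 3.
N(2) = −5.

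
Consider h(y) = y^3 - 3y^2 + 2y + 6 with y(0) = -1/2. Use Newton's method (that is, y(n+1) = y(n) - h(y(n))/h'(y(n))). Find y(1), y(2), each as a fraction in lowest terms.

y(1) = -28/23, y(2) = -85501/83651

h'(y) = 3y^2 - 6y + 2.
h(-1/2) = 33/8, h'(-1/2) = 23/4, so y(1) = (-1/2) - (33/8)/(23/4) = -28/23.
h(-28/23) = -32670/12167, h'(-28/23) = 7274/529, so y(2) = (-28/23) - (-32670/12167)/(7274/529) = -85501/83651.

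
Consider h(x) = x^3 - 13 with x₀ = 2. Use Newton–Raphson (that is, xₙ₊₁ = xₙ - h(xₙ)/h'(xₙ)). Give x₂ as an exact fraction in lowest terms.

35621/15138

h'(x) = 3x^2.
h(2) = -5, h'(2) = 12, so x₁ = 2 - (-5)/12 = 29/12.
h(29/12) = 1925/1728, h'(29/12) = 841/48, so x₂ = (29/12) - (1925/1728)/(841/48) = 35621/15138.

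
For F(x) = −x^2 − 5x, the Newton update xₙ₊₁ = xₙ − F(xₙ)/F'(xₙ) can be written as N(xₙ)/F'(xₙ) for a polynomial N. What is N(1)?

−1

F'(x) = −2x − 5.
N(x) = x·F'(x) − F(x) = x·(−2x − 5) − (−x^2 − 5x) = −x^2.
N(1) = −1.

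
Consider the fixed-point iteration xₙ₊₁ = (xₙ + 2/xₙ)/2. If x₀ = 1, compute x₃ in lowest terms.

577/408

x₁ = (1 + 2/1)/2 = 3/2.
x₂ = (3/2 + 2/(3/2))/2 = 17/12.
x₃ = (17/12 + 2/(17/12))/2 = 577/408.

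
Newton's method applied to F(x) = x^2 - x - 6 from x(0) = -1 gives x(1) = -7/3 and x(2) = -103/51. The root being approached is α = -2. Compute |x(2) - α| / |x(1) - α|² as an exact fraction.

3/17

x(1) - α = -7/3 - (-2) = -7/3 + 2 = -1/3, so |x(1) - α| = 1/3.
x(2) - α = -103/51 - (-2) = -103/51 + 2 = -1/51, so |x(2) - α| = 1/51.
|x(1) - α|² = 1/9.
Ratio = (1/51) / (1/9) = 3/17.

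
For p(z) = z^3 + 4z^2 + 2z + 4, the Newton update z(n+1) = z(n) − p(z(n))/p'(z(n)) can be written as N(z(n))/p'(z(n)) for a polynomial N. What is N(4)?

188

p'(z) = 3z^2 + 8z + 2.
N(z) = z·p'(z) − p(z) = z·(3z^2 + 8z + 2) − (z^3 + 4z^2 + 2z + 4) = 2z^3 + 4z^2 − 4.
N(4) = 188.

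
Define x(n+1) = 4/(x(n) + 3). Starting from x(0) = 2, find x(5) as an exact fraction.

1228/1229

x(1) = 4/(2 + 3) = 4/5.
x(2) = 4/(4/5 + 3) = 20/19.
x(3) = 4/(20/19 + 3) = 76/77.
x(4) = 4/(76/77 + 3) = 308/307.
x(5) = 4/(308/307 + 3) = 1228/1229.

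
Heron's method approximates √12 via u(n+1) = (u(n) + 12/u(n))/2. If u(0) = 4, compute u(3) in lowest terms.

18817/5432

u(1) = (4 + 12/4)/2 = 7/2.
u(2) = (7/2 + 12/(7/2))/2 = 97/28.
u(3) = (97/28 + 12/(97/28))/2 = 18817/5432.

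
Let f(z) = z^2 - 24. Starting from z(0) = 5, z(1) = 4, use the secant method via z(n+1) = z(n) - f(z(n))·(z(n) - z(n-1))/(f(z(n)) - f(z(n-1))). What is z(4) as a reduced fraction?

f(5) = 1, f(4) = -8. z(2) = 4 - (-8)·(4 - 5)/((-8) - 1) = 44/9.
f(4) = -8, f(44/9) = -8/81. z(3) = (44/9) - (-8/81)·((44/9) - 4)/((-8/81) - (-8)) = 49/10.
f(44/9) = -8/81, f(49/10) = 1/100. z(4) = (49/10) - (1/100)·((49/10) - (44/9))/((1/100) - (-8/81)) = 4316/881.

4316/881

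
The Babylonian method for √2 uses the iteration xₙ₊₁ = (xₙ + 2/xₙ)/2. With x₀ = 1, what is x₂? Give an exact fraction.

x₁ = (1 + 2/1)/2 = 3/2.
x₂ = (3/2 + 2/(3/2))/2 = 17/12.

17/12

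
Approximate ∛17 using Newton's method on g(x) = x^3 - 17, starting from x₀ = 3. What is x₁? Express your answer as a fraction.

g'(x) = 3x^2.
g(3) = 10, g'(3) = 27, so x₁ = 3 - 10/27 = 71/27.

71/27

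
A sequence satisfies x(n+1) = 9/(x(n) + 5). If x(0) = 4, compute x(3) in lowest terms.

18/13

x(1) = 9/(4 + 5) = 1.
x(2) = 9/(1 + 5) = 3/2.
x(3) = 9/(3/2 + 5) = 18/13.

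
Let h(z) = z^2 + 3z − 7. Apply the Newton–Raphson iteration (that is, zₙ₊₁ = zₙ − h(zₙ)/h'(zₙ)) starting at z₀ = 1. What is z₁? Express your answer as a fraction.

h'(z) = 2z + 3.
h(1) = −3, h'(1) = 5, so z₁ = 1 − (−3)/5 = 8/5.

8/5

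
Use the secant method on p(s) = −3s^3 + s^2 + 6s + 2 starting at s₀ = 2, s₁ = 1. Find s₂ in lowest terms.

p(2) = −6, p(1) = 6. s₂ = 1 − 6·(1 − 2)/(6 − (−6)) = 3/2.

3/2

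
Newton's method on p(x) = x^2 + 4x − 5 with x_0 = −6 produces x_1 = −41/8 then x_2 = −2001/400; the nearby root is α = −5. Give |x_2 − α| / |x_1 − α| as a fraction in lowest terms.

x_1 − α = −41/8 − (−5) = −41/8 + 5 = −1/8, so |x_1 − α| = 1/8.
x_2 − α = −2001/400 − (−5) = −2001/400 + 5 = −1/400, so |x_2 − α| = 1/400.
Ratio = (1/400) / (1/8) = 1/50.

1/50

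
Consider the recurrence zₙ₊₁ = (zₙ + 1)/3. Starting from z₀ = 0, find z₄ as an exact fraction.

40/81

z₁ = (0 + 1)/3 = 1/3.
z₂ = ((1/3) + 1)/3 = 4/9.
z₃ = ((4/9) + 1)/3 = 13/27.
z₄ = ((13/27) + 1)/3 = 40/81.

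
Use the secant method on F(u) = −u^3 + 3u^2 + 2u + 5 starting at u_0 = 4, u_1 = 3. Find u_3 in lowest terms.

9407/2417

F(4) = −3, F(3) = 11. u_2 = 3 − 11·(3 − 4)/(11 − (−3)) = 53/14.
F(3) = 11, F(53/14) = 3597/2744. u_3 = (53/14) − (3597/2744)·((53/14) − 3)/((3597/2744) − 11) = 9407/2417.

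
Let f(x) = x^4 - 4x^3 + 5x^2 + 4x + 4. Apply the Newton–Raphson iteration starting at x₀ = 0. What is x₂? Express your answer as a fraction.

-6/11

f'(x) = 4x^3 - 12x^2 + 10x + 4.
f(0) = 4, f'(0) = 4, so x₁ = 0 - 4/4 = -1.
f(-1) = 10, f'(-1) = -22, so x₂ = (-1) - 10/(-22) = -6/11.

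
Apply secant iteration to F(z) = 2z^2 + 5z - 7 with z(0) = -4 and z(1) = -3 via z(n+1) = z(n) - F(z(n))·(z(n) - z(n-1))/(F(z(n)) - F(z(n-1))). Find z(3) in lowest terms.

-249/71

F(-4) = 5, F(-3) = -4. z(2) = (-3) - (-4)·((-3) - (-4))/((-4) - 5) = -31/9.
F(-3) = -4, F(-31/9) = -40/81. z(3) = (-31/9) - (-40/81)·((-31/9) - (-3))/((-40/81) - (-4)) = -249/71.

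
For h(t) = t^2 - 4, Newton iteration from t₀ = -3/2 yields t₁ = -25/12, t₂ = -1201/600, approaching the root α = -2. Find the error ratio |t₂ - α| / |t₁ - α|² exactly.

t₁ - α = -25/12 - (-2) = -25/12 + 2 = -1/12, so |t₁ - α| = 1/12.
t₂ - α = -1201/600 - (-2) = -1201/600 + 2 = -1/600, so |t₂ - α| = 1/600.
|t₁ - α|² = 1/144.
Ratio = (1/600) / (1/144) = 6/25.

6/25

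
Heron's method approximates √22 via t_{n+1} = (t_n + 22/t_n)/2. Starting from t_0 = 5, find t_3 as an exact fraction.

38878481/8288920

t_1 = (5 + 22/5)/2 = 47/10.
t_2 = (47/10 + 22/(47/10))/2 = 4409/940.
t_3 = (4409/940 + 22/(4409/940))/2 = 38878481/8288920.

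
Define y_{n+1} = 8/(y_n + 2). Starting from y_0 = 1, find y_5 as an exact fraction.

y_1 = 8/(1 + 2) = 8/3.
y_2 = 8/(8/3 + 2) = 12/7.
y_3 = 8/(12/7 + 2) = 28/13.
y_4 = 8/(28/13 + 2) = 52/27.
y_5 = 8/(52/27 + 2) = 108/53.

108/53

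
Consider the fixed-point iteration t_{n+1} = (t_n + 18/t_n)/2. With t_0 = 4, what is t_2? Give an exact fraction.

t_1 = (4 + 18/4)/2 = 17/4.
t_2 = (17/4 + 18/(17/4))/2 = 577/136.

577/136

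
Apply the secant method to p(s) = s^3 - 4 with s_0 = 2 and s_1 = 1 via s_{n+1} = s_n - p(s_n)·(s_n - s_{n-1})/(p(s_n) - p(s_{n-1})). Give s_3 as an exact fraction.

122/73

p(2) = 4, p(1) = -3. s_2 = 1 - (-3)·(1 - 2)/((-3) - 4) = 10/7.
p(1) = -3, p(10/7) = -372/343. s_3 = (10/7) - (-372/343)·((10/7) - 1)/((-372/343) - (-3)) = 122/73.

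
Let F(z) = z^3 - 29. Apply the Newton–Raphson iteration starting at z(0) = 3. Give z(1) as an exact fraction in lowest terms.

83/27

F'(z) = 3z^2.
F(3) = -2, F'(3) = 27, so z(1) = 3 - (-2)/27 = 83/27.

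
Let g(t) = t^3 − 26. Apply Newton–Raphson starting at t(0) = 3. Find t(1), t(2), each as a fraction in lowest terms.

g'(t) = 3t^2.
g(3) = 1, g'(3) = 27, so t(1) = 3 − 1/27 = 80/27.
g(80/27) = 242/19683, g'(80/27) = 6400/243, so t(2) = (80/27) − (242/19683)/(6400/243) = 767879/259200.

t(1) = 80/27, t(2) = 767879/259200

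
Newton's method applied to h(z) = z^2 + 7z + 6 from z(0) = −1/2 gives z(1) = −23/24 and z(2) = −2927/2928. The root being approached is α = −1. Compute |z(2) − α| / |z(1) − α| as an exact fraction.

1/122

z(1) − α = −23/24 − (−1) = −23/24 + 1 = 1/24, so |z(1) − α| = 1/24.
z(2) − α = −2927/2928 − (−1) = −2927/2928 + 1 = 1/2928, so |z(2) − α| = 1/2928.
Ratio = (1/2928) / (1/24) = 1/122.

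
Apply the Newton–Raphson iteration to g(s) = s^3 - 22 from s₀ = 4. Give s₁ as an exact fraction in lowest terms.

g'(s) = 3s^2.
g(4) = 42, g'(4) = 48, so s₁ = 4 - 42/48 = 25/8.

25/8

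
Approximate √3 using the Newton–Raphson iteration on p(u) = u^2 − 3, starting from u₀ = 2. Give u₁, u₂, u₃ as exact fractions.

u₁ = 7/4, u₂ = 97/56, u₃ = 18817/10864

p'(u) = 2u.
p(2) = 1, p'(2) = 4, so u₁ = 2 − 1/4 = 7/4.
p(7/4) = 1/16, p'(7/4) = 7/2, so u₂ = (7/4) − (1/16)/(7/2) = 97/56.
p(97/56) = 1/3136, p'(97/56) = 97/28, so u₃ = (97/56) − (1/3136)/(97/28) = 18817/10864.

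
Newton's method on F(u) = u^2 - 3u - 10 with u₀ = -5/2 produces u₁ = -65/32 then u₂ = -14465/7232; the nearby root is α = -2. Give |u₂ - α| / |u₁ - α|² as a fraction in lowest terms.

16/113

u₁ - α = -65/32 - (-2) = -65/32 + 2 = -1/32, so |u₁ - α| = 1/32.
u₂ - α = -14465/7232 - (-2) = -14465/7232 + 2 = -1/7232, so |u₂ - α| = 1/7232.
|u₁ - α|² = 1/1024.
Ratio = (1/7232) / (1/1024) = 16/113.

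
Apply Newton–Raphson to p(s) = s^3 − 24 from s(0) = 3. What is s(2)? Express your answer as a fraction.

13162/4563

p'(s) = 3s^2.
p(3) = 3, p'(3) = 27, so s(1) = 3 − 3/27 = 26/9.
p(26/9) = 80/729, p'(26/9) = 676/27, so s(2) = (26/9) − (80/729)/(676/27) = 13162/4563.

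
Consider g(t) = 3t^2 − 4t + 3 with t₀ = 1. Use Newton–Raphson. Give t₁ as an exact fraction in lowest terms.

g'(t) = 6t − 4.
g(1) = 2, g'(1) = 2, so t₁ = 1 − 2/2 = 0.

0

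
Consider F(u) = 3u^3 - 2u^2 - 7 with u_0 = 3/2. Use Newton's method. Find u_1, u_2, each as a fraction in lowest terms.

u_1 = 91/57, u_2 = 77361/48659

F'(u) = 9u^2 - 4u.
F(3/2) = -11/8, F'(3/2) = 57/4, so u_1 = (3/2) - (-11/8)/(57/4) = 91/57.
F(91/57) = 6776/61731, F'(91/57) = 17927/1083, so u_2 = (91/57) - (6776/61731)/(17927/1083) = 77361/48659.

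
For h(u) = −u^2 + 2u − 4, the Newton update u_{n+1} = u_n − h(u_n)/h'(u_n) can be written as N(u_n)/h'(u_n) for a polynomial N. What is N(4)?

−12

h'(u) = −2u + 2.
N(u) = u·h'(u) − h(u) = u·(−2u + 2) − (−u^2 + 2u − 4) = −u^2 + 4.
N(4) = −12.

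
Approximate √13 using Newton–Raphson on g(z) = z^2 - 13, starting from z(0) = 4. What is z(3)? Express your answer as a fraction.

5597777/1552544

g'(z) = 2z.
g(4) = 3, g'(4) = 8, so z(1) = 4 - 3/8 = 29/8.
g(29/8) = 9/64, g'(29/8) = 29/4, so z(2) = (29/8) - (9/64)/(29/4) = 1673/464.
g(1673/464) = 81/215296, g'(1673/464) = 1673/232, so z(3) = (1673/464) - (81/215296)/(1673/232) = 5597777/1552544.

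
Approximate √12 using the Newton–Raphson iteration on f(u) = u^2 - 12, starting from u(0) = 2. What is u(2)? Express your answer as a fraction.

f'(u) = 2u.
f(2) = -8, f'(2) = 4, so u(1) = 2 - (-8)/4 = 4.
f(4) = 4, f'(4) = 8, so u(2) = 4 - 4/8 = 7/2.

7/2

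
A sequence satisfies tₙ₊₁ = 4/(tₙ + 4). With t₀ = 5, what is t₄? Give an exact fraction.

t₁ = 4/(5 + 4) = 4/9.
t₂ = 4/(4/9 + 4) = 9/10.
t₃ = 4/(9/10 + 4) = 40/49.
t₄ = 4/(40/49 + 4) = 49/59.

49/59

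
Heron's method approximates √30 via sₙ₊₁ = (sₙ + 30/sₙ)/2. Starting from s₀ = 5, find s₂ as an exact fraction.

241/44

s₁ = (5 + 30/5)/2 = 11/2.
s₂ = (11/2 + 30/(11/2))/2 = 241/44.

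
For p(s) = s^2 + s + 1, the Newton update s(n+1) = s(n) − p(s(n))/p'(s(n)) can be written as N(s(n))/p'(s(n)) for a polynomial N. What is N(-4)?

p'(s) = 2s + 1.
N(s) = s·p'(s) − p(s) = s·(2s + 1) − (s^2 + s + 1) = s^2 − 1.
N(-4) = 15.

15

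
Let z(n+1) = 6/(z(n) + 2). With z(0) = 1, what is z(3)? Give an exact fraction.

12/7

z(1) = 6/(1 + 2) = 2.
z(2) = 6/(2 + 2) = 3/2.
z(3) = 6/(3/2 + 2) = 12/7.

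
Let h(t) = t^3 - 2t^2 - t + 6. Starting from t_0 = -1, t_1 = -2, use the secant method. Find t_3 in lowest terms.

-182/127

h(-1) = 4, h(-2) = -8. t_2 = (-2) - (-8)·((-2) - (-1))/((-8) - 4) = -4/3.
h(-2) = -8, h(-4/3) = 38/27. t_3 = (-4/3) - (38/27)·((-4/3) - (-2))/((38/27) - (-8)) = -182/127.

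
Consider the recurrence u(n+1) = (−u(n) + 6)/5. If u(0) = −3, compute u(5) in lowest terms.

3129/3125

u(1) = (−(−3) + 6)/5 = 9/5.
u(2) = (−(9/5) + 6)/5 = 21/25.
u(3) = (−(21/25) + 6)/5 = 129/125.
u(4) = (−(129/125) + 6)/5 = 621/625.
u(5) = (−(621/625) + 6)/5 = 3129/3125.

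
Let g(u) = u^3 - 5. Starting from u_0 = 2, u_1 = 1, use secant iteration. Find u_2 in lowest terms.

g(2) = 3, g(1) = -4. u_2 = 1 - (-4)·(1 - 2)/((-4) - 3) = 11/7.

11/7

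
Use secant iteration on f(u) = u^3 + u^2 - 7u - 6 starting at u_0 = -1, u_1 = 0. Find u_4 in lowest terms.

-32794818/38991427

f(-1) = 1, f(0) = -6. u_2 = 0 - (-6)·(0 - (-1))/((-6) - 1) = -6/7.
f(0) = -6, f(-6/7) = 36/343. u_3 = (-6/7) - (36/343)·((-6/7) - 0)/((36/343) - (-6)) = -294/349.
f(-6/7) = 36/343, f(-294/349) = 369144/42508549. u_4 = (-294/349) - (369144/42508549)·((-294/349) - (-6/7))/((369144/42508549) - (36/343)) = -32794818/38991427.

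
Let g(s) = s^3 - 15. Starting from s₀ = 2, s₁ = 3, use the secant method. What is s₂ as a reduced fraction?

g(2) = -7, g(3) = 12. s₂ = 3 - 12·(3 - 2)/(12 - (-7)) = 45/19.

45/19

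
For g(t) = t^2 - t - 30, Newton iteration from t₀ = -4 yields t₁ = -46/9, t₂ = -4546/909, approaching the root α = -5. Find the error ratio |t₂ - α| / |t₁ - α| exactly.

1/101

t₁ - α = -46/9 - (-5) = -46/9 + 5 = -1/9, so |t₁ - α| = 1/9.
t₂ - α = -4546/909 - (-5) = -4546/909 + 5 = -1/909, so |t₂ - α| = 1/909.
Ratio = (1/909) / (1/9) = 1/101.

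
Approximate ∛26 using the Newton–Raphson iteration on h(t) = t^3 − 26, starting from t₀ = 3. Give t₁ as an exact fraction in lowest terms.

80/27

h'(t) = 3t^2.
h(3) = 1, h'(3) = 27, so t₁ = 3 − 1/27 = 80/27.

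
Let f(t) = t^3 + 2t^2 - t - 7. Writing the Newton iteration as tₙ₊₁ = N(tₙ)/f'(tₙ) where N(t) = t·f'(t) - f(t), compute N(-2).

f'(t) = 3t^2 + 4t - 1.
N(t) = t·f'(t) - f(t) = t·(3t^2 + 4t - 1) - (t^3 + 2t^2 - t - 7) = 2t^3 + 2t^2 + 7.
N(-2) = -1.

-1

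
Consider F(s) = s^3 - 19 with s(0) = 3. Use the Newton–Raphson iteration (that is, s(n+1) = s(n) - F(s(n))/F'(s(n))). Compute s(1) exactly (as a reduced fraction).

73/27

F'(s) = 3s^2.
F(3) = 8, F'(3) = 27, so s(1) = 3 - 8/27 = 73/27.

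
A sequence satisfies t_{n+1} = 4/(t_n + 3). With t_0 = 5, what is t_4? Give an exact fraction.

116/115

t_1 = 4/(5 + 3) = 1/2.
t_2 = 4/(1/2 + 3) = 8/7.
t_3 = 4/(8/7 + 3) = 28/29.
t_4 = 4/(28/29 + 3) = 116/115.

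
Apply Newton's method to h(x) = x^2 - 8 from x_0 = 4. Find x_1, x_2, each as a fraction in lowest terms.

h'(x) = 2x.
h(4) = 8, h'(4) = 8, so x_1 = 4 - 8/8 = 3.
h(3) = 1, h'(3) = 6, so x_2 = 3 - 1/6 = 17/6.

x_1 = 3, x_2 = 17/6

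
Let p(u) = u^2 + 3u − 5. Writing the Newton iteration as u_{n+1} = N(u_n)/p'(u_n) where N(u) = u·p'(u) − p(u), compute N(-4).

21

p'(u) = 2u + 3.
N(u) = u·p'(u) − p(u) = u·(2u + 3) − (u^2 + 3u − 5) = u^2 + 5.
N(-4) = 21.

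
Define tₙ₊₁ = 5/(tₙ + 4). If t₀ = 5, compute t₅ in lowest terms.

t₁ = 5/(5 + 4) = 5/9.
t₂ = 5/(5/9 + 4) = 45/41.
t₃ = 5/(45/41 + 4) = 205/209.
t₄ = 5/(205/209 + 4) = 1045/1041.
t₅ = 5/(1045/1041 + 4) = 5205/5209.

5205/5209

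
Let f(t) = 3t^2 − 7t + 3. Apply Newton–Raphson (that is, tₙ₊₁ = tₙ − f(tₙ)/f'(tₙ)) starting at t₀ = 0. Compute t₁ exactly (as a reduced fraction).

3/7

f'(t) = 6t − 7.
f(0) = 3, f'(0) = −7, so t₁ = 0 − 3/(−7) = 3/7.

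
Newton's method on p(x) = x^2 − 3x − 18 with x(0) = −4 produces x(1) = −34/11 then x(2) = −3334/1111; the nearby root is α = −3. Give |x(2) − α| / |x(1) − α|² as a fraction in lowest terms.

x(1) − α = −34/11 − (−3) = −34/11 + 3 = −1/11, so |x(1) − α| = 1/11.
x(2) − α = −3334/1111 − (−3) = −3334/1111 + 3 = −1/1111, so |x(2) − α| = 1/1111.
|x(1) − α|² = 1/121.
Ratio = (1/1111) / (1/121) = 11/101.

11/101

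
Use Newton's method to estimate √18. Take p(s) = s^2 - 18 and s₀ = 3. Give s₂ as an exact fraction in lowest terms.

17/4

p'(s) = 2s.
p(3) = -9, p'(3) = 6, so s₁ = 3 - (-9)/6 = 9/2.
p(9/2) = 9/4, p'(9/2) = 9, so s₂ = (9/2) - (9/4)/9 = 17/4.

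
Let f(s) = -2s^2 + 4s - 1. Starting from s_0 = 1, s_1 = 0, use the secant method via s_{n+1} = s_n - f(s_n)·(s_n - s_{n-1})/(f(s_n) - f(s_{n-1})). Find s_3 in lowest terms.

1/3

f(1) = 1, f(0) = -1. s_2 = 0 - (-1)·(0 - 1)/((-1) - 1) = 1/2.
f(0) = -1, f(1/2) = 1/2. s_3 = (1/2) - (1/2)·((1/2) - 0)/((1/2) - (-1)) = 1/3.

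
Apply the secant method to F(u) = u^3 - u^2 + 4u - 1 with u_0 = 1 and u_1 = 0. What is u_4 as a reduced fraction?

57632/219365

F(1) = 3, F(0) = -1. u_2 = 0 - (-1)·(0 - 1)/((-1) - 3) = 1/4.
F(0) = -1, F(1/4) = -3/64. u_3 = (1/4) - (-3/64)·((1/4) - 0)/((-3/64) - (-1)) = 16/61.
F(1/4) = -3/64, F(16/61) = -357/226981. u_4 = (16/61) - (-357/226981)·((16/61) - (1/4))/((-357/226981) - (-3/64)) = 57632/219365.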